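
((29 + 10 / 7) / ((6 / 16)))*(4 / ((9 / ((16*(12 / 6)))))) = 1154.03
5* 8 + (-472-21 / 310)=-133941 / 310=-432.07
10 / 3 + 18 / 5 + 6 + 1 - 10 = 59 / 15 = 3.93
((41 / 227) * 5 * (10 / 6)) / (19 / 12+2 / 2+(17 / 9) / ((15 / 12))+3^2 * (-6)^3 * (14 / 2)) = -61500 / 555855581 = -0.00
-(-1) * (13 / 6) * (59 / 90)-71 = -37573 / 540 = -69.58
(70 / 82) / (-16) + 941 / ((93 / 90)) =18517795 / 20336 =910.59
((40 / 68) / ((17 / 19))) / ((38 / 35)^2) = 6125 / 10982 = 0.56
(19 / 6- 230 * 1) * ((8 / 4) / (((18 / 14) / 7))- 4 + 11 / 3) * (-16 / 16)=129295 / 54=2394.35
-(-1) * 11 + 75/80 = 191/16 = 11.94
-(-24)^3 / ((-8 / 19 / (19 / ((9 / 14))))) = -970368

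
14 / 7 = 2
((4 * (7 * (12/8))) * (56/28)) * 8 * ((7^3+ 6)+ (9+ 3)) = 242592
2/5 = 0.40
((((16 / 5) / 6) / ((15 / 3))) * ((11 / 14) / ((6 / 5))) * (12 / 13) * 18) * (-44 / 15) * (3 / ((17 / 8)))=-185856 / 38675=-4.81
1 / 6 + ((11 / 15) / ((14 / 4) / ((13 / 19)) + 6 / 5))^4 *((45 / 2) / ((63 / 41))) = 87240180020989 / 515211659818254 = 0.17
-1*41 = -41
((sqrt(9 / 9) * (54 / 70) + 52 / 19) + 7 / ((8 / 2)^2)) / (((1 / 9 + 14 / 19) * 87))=0.05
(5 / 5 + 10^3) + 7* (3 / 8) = 8029 / 8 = 1003.62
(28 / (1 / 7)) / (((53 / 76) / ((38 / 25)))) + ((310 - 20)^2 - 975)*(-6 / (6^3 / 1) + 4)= 15770487103 / 47700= 330618.18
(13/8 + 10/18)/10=157/720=0.22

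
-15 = -15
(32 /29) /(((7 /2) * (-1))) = -0.32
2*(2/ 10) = 2/ 5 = 0.40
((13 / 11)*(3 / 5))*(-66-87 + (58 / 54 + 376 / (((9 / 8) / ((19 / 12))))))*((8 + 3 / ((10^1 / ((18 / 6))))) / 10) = 238.08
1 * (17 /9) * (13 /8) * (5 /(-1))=-1105 /72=-15.35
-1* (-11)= 11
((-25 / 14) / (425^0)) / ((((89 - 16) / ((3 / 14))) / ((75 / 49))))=-5625 / 701092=-0.01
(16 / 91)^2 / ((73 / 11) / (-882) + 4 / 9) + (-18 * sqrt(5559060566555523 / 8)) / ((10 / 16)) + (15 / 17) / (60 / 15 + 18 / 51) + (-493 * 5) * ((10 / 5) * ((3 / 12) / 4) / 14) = -1549681956 * sqrt(6) / 5 - 7169624627 / 329858256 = -759186032.90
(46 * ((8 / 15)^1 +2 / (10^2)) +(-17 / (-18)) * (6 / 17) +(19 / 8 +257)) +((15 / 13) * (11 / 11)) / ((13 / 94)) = 29761393 / 101400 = 293.50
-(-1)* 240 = 240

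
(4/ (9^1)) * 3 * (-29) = -116/ 3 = -38.67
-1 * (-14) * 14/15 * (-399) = -5213.60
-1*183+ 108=-75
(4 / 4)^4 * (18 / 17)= 18 / 17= 1.06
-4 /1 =-4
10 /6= 5 /3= 1.67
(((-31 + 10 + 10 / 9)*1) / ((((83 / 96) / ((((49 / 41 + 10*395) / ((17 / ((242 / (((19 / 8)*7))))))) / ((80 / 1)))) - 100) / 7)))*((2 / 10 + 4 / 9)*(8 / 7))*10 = 52097717191168 / 5079768322095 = 10.26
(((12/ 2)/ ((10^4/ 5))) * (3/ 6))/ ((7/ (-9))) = -27/ 14000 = -0.00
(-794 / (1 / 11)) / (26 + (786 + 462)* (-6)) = 1.17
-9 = -9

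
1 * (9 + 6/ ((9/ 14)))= 55/ 3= 18.33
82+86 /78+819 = 35182 /39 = 902.10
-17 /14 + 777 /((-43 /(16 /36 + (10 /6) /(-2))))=5249 /903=5.81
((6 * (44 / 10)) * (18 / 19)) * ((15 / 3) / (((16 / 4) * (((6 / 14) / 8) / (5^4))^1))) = 6930000 / 19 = 364736.84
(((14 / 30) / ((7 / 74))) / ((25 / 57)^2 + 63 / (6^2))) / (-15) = -106856 / 631075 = -0.17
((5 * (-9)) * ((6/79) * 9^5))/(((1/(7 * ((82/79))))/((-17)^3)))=44960897080260/6241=7204117461.99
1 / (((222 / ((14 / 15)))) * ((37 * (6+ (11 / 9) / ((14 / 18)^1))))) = 49 / 3265065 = 0.00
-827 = -827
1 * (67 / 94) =67 / 94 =0.71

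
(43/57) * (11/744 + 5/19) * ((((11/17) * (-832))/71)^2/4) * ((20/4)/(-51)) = -2211070209920/7483351095981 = -0.30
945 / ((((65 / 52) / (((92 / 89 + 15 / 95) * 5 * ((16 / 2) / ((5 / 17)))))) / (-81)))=-16781113440 / 1691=-9923780.86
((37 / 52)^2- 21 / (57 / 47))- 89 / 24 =-3162373 / 154128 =-20.52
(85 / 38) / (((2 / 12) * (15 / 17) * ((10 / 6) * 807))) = 289 / 25555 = 0.01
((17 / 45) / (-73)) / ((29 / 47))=-799 / 95265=-0.01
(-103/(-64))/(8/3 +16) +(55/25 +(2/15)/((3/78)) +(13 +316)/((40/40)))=3599263/10752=334.75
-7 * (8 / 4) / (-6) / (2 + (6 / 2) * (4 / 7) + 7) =49 / 225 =0.22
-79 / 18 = -4.39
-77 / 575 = -0.13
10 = 10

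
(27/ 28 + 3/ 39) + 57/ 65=3491/ 1820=1.92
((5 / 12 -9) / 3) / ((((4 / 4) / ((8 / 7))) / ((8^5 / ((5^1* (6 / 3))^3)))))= -843776 / 7875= -107.15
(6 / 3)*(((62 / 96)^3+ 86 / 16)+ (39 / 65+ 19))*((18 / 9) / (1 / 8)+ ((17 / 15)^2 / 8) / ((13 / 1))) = 5230332835259 / 6469632000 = 808.44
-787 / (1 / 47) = -36989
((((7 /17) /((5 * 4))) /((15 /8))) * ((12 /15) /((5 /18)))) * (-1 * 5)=-336 /2125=-0.16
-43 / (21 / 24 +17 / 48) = -2064 / 59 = -34.98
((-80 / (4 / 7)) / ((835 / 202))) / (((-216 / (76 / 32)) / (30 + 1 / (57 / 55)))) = 1247855 / 108216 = 11.53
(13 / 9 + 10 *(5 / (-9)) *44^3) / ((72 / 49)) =-23188907 / 72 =-322068.15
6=6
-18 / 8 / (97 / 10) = -45 / 194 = -0.23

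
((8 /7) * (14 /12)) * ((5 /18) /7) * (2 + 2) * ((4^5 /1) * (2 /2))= 40960 /189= 216.72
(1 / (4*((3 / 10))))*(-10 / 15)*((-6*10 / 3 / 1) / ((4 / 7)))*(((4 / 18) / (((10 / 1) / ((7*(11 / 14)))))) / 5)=77 / 162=0.48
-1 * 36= -36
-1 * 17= -17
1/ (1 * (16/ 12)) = 3/ 4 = 0.75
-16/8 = -2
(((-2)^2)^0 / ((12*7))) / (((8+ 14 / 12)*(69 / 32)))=16 / 26565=0.00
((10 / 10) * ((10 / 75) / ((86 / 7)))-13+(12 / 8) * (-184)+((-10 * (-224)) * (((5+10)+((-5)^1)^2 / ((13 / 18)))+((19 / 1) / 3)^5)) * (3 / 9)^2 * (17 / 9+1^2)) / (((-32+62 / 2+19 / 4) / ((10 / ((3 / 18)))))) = 117790572.89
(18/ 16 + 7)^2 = 4225/ 64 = 66.02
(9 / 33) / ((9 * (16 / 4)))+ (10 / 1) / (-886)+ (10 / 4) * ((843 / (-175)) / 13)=-24746369 / 26606580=-0.93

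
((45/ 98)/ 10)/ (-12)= -3/ 784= -0.00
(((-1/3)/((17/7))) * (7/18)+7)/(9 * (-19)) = -6377/156978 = -0.04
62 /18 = 31 /9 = 3.44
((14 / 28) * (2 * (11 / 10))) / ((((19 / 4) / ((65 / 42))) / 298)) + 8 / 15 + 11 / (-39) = 2776427 / 25935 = 107.05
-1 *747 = -747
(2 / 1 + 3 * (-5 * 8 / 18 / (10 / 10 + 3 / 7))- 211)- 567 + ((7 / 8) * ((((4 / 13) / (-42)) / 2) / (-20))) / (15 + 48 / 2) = -189983039 / 243360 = -780.67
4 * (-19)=-76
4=4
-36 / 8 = -9 / 2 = -4.50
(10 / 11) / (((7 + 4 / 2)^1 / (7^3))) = 3430 / 99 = 34.65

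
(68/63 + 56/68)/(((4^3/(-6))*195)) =-1019/1113840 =-0.00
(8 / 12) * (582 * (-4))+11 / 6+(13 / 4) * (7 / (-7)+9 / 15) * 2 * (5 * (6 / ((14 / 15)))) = -68617 / 42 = -1633.74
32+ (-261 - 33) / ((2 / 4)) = -556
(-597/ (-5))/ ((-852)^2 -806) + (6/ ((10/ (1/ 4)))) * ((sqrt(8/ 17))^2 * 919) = 3998200521/ 61633330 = 64.87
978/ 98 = 489/ 49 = 9.98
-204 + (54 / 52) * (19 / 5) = -200.05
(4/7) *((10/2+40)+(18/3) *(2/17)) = 444/17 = 26.12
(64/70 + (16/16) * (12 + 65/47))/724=0.02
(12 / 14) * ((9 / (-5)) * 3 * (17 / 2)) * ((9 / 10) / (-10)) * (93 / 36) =128061 / 14000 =9.15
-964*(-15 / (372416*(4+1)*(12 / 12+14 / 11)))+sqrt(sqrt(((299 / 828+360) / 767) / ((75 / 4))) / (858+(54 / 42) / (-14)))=723 / 211600+7*1681599179^(1 / 4)*sqrt(190)*3^(3 / 4) / 3278925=0.02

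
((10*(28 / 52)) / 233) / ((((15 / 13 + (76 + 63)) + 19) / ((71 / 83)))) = 4970 / 40012391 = 0.00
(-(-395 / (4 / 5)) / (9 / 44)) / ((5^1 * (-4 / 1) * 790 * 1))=-0.15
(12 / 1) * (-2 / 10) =-12 / 5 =-2.40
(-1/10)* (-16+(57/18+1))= 71/60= 1.18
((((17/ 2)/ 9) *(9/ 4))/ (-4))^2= 289/ 1024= 0.28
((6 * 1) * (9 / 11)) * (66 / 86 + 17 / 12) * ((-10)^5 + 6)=-1072134.40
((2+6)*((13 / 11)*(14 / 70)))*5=9.45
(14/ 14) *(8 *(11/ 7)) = 88/ 7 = 12.57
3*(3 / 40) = 9 / 40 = 0.22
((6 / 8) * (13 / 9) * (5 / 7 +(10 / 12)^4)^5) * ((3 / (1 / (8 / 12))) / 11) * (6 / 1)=1959261891111681446875 / 675939603923522813952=2.90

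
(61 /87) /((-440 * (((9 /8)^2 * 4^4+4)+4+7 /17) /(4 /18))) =-1037 /973441260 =-0.00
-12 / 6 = -2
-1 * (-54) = 54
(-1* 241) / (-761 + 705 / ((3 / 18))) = -241 / 3469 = -0.07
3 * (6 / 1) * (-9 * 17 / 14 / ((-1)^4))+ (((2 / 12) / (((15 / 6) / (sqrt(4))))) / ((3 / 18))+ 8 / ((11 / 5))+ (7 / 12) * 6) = -145359 / 770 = -188.78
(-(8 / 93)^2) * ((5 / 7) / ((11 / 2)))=-640 / 665973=-0.00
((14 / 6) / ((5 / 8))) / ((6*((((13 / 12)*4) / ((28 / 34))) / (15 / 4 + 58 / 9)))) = 35966 / 29835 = 1.21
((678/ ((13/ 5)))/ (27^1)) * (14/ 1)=15820/ 117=135.21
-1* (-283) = 283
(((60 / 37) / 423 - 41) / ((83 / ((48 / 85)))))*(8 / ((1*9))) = -1610368 / 6495165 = -0.25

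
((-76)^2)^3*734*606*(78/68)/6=278569521848537088/17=16386442461678652.24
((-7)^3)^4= 13841287201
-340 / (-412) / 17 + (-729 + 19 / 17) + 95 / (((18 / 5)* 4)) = -90927739 / 126072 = -721.24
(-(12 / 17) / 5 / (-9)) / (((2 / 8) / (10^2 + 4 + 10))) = 608 / 85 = 7.15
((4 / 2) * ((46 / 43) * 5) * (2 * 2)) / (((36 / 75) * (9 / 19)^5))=28475138500 / 7617321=3738.21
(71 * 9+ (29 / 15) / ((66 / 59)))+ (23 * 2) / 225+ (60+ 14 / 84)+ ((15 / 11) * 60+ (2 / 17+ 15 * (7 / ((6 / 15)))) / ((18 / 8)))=37852207 / 42075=899.64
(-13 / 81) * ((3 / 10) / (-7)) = 13 / 1890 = 0.01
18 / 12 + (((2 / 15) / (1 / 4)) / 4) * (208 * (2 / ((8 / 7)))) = 1501 / 30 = 50.03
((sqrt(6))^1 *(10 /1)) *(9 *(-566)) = -50940 *sqrt(6) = -124777.01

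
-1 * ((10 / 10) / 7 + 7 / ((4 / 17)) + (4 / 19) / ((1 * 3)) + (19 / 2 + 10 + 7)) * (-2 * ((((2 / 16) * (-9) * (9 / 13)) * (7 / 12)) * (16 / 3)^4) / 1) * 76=-369111040 / 117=-3154795.21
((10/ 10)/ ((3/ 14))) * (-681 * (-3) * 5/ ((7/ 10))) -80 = 68020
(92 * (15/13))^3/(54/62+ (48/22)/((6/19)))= 153753.26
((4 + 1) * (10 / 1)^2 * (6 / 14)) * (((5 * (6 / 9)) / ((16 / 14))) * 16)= 10000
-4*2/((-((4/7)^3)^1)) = 343/8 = 42.88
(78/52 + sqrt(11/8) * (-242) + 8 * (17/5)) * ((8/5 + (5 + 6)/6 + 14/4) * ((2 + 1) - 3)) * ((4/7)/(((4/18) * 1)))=0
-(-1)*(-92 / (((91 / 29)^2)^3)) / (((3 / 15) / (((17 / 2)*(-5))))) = 11628795925550 / 567869252041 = 20.48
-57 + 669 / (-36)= -907 / 12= -75.58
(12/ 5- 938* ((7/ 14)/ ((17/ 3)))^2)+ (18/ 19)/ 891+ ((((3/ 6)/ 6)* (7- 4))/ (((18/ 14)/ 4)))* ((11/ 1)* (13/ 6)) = 111184339/ 8154135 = 13.64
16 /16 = 1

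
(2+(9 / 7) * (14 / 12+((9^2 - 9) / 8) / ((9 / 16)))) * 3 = 1011 / 14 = 72.21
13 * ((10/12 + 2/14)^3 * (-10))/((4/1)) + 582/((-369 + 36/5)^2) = -180964409065/5986458576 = -30.23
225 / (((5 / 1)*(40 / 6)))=27 / 4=6.75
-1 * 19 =-19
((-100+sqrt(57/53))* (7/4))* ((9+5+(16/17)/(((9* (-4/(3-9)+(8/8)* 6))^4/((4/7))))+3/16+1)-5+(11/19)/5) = -18869547451/10465200+18869547451* sqrt(3021)/55465560000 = -1784.38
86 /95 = 0.91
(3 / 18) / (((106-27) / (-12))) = -2 / 79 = -0.03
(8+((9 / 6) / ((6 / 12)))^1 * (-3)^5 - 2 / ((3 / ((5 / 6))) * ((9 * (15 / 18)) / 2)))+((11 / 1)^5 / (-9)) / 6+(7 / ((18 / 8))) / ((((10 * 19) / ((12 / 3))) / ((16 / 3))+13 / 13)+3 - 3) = -63392405 / 17118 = -3703.26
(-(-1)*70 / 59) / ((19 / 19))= 70 / 59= 1.19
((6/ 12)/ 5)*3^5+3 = 273/ 10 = 27.30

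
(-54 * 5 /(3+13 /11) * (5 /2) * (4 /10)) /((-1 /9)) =13365 /23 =581.09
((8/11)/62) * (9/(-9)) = -4/341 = -0.01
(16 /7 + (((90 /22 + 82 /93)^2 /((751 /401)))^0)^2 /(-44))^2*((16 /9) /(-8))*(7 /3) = -2.66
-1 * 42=-42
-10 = -10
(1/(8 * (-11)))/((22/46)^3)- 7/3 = -856397/351384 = -2.44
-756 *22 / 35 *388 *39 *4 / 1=-143814528 / 5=-28762905.60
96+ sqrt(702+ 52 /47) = sqrt(1553162) /47+ 96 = 122.52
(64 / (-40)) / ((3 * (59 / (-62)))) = 0.56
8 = 8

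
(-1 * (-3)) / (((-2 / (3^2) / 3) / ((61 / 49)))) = -4941 / 98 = -50.42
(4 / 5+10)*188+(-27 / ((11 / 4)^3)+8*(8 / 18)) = 121746008 / 59895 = 2032.66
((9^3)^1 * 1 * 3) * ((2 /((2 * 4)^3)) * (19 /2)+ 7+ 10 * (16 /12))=22809681 /512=44550.16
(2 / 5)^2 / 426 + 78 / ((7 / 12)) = 4984214 / 37275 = 133.71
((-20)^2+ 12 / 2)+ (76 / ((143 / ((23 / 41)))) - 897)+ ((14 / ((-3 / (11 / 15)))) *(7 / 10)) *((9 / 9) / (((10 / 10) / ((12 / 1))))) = -228414503 / 439725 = -519.45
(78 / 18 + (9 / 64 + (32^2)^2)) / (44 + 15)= 201327451 / 11328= 17772.55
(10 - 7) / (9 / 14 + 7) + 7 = 791 / 107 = 7.39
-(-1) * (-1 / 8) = -1 / 8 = -0.12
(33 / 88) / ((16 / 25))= 75 / 128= 0.59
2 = 2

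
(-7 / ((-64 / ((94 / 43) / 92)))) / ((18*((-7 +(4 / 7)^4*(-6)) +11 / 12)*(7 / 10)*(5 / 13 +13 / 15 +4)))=-7335055 / 1255500972032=-0.00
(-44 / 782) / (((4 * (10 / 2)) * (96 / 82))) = -451 / 187680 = -0.00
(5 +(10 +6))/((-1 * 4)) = -21/4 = -5.25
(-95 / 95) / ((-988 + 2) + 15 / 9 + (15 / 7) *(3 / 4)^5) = 21504 / 21156169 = 0.00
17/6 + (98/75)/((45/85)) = 7157/1350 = 5.30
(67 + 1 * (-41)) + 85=111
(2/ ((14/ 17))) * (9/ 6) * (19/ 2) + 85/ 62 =31229/ 868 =35.98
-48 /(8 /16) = -96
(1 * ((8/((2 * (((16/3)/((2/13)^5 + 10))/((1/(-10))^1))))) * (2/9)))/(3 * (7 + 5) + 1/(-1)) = -618827/129952550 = -0.00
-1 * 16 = -16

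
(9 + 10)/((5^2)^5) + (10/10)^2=9765644/9765625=1.00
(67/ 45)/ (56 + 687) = 67/ 33435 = 0.00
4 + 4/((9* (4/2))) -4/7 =230/63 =3.65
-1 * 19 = -19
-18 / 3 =-6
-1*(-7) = 7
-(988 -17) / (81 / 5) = -4855 / 81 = -59.94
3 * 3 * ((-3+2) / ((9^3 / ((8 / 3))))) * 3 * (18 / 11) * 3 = -16 / 33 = -0.48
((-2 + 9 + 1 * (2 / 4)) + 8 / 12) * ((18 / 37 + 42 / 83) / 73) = 24892 / 224183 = 0.11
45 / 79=0.57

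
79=79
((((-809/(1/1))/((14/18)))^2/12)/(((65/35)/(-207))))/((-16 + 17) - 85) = 1219298103/10192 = 119632.86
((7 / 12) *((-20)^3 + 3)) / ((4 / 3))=-55979 / 16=-3498.69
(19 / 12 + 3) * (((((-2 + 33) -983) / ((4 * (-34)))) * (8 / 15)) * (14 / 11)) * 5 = 108.89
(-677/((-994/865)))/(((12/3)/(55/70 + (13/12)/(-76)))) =2884104625/25382784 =113.62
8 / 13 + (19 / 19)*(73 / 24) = 1141 / 312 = 3.66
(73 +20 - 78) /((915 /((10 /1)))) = 10 /61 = 0.16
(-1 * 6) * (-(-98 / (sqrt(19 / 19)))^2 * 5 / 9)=96040 / 3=32013.33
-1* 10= -10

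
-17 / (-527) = 1 / 31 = 0.03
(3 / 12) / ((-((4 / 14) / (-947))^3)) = 291302396189 / 32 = 9103199880.91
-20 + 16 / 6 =-52 / 3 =-17.33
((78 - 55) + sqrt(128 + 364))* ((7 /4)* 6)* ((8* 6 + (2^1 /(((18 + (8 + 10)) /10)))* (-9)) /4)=903* sqrt(123) /4 + 20769 /8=5099.81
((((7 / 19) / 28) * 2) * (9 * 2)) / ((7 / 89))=801 / 133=6.02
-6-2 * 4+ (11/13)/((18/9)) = -353/26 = -13.58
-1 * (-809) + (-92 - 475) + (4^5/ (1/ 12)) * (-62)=-761614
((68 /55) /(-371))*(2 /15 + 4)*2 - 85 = -26024807 /306075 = -85.03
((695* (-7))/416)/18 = -4865/7488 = -0.65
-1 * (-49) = 49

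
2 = 2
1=1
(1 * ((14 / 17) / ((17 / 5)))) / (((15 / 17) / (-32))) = -448 / 51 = -8.78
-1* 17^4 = -83521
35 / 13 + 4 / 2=61 / 13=4.69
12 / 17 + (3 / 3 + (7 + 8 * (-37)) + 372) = 1440 / 17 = 84.71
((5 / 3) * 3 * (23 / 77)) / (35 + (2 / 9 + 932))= 207 / 134057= 0.00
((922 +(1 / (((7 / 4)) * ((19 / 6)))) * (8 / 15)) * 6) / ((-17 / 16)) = -58866624 / 11305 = -5207.13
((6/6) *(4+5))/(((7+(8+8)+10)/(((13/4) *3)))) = 117/44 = 2.66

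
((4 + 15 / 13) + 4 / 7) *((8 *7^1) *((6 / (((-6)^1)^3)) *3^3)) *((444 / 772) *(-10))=3469860 / 2509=1382.97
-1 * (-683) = 683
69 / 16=4.31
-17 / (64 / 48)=-51 / 4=-12.75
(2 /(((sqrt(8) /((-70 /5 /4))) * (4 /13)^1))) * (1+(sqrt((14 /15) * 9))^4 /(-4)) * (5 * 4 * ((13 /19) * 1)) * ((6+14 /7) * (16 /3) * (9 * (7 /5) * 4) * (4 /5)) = 5291360256 * sqrt(2) /2375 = 3150784.61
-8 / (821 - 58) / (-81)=8 / 61803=0.00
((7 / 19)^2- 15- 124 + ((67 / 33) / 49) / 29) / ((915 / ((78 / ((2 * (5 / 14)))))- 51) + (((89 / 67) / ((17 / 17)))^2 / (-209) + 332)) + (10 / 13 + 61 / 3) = 3005460933290799 / 145735673158985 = 20.62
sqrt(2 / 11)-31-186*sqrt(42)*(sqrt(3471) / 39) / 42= -31*sqrt(16198) / 91-31 + sqrt(22) / 11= -73.93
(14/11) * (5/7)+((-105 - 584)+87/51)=-128354/187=-686.39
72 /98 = 36 /49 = 0.73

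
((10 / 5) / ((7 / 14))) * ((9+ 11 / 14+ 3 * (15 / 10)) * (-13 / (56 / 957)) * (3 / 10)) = -3808.47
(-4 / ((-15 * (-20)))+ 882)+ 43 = 69374 / 75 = 924.99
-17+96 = 79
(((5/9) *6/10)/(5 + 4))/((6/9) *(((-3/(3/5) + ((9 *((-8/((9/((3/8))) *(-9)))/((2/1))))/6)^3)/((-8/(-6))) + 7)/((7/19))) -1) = 24192/3188179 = 0.01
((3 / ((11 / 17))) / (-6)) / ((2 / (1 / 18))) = -17 / 792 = -0.02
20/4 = 5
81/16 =5.06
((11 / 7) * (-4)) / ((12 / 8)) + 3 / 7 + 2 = -37 / 21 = -1.76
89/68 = 1.31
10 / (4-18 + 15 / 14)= -140 / 181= -0.77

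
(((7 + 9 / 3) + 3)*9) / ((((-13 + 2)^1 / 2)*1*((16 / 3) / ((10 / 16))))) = -1755 / 704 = -2.49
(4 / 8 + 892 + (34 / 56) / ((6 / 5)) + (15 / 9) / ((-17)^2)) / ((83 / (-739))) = -32041196195 / 4029816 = -7951.03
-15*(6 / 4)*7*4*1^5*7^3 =-216090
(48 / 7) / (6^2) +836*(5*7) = 614464 / 21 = 29260.19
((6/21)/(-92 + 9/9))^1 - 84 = -84.00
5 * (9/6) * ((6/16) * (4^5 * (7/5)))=4032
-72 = -72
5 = 5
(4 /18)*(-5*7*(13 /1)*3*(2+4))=-1820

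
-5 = -5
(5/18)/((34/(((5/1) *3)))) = 25/204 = 0.12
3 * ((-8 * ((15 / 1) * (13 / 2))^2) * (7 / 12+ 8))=-3916575 / 2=-1958287.50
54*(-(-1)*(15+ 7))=1188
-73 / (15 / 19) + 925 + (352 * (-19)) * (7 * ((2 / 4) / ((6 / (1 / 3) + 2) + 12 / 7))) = -3682 / 15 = -245.47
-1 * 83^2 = -6889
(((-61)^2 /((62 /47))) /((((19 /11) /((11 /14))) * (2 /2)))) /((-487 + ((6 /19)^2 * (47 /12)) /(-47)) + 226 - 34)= -402065213 /92440264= -4.35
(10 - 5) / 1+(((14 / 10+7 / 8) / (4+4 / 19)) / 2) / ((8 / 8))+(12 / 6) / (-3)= 88387 / 19200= 4.60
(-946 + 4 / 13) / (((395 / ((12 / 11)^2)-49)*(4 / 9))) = -3983256 / 529607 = -7.52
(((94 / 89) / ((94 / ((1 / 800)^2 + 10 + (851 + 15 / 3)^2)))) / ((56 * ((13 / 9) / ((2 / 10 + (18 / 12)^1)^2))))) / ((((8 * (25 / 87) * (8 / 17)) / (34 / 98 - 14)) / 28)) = -103946.22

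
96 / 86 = 1.12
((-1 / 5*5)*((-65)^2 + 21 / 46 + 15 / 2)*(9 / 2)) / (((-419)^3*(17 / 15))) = 6571665 / 28761983069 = 0.00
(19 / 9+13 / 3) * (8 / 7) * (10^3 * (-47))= -21808000 / 63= -346158.73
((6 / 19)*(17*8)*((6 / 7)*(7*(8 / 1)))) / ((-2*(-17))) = 1152 / 19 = 60.63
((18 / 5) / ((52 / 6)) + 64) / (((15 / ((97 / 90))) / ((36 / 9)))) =812278 / 43875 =18.51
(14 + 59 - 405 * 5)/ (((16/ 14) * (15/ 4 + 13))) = -6832/ 67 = -101.97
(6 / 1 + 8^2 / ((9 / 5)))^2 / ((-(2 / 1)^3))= -34969 / 162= -215.86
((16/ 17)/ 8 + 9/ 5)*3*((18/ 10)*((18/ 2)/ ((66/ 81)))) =1069443/ 9350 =114.38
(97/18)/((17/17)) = 97/18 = 5.39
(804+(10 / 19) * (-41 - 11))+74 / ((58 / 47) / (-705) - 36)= 8778055099 / 11332721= 774.58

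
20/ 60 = 1/ 3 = 0.33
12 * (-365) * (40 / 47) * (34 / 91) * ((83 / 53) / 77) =-494414400 / 17454437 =-28.33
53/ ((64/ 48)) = 159/ 4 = 39.75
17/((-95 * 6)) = -17/570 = -0.03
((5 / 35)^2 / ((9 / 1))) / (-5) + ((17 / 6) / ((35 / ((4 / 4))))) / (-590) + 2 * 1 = 5202263 / 2601900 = 2.00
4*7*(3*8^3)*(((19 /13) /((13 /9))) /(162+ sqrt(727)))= 62705664 /226967- 387072*sqrt(727) /226967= 230.29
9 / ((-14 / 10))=-45 / 7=-6.43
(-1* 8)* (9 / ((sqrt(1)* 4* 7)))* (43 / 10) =-387 / 35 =-11.06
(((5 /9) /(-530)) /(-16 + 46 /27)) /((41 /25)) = 75 /1677556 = 0.00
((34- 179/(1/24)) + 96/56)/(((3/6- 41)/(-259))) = -2206828/81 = -27244.79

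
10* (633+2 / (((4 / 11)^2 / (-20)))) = 3305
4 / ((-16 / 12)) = -3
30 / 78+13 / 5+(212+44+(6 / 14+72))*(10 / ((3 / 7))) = 1494932 / 195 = 7666.32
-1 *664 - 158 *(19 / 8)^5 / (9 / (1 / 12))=-1370541229 / 1769472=-774.55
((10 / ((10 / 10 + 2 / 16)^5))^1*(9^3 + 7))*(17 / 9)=4099932160 / 531441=7714.75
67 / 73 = 0.92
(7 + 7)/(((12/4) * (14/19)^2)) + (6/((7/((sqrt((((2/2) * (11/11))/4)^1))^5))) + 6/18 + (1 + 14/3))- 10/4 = 4073/336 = 12.12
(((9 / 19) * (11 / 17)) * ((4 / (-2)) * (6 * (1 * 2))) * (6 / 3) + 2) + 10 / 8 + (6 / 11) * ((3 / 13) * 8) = -1931639 / 184756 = -10.46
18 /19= 0.95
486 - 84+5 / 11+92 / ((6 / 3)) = 4933 / 11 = 448.45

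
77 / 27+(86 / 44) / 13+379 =2949821 / 7722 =382.00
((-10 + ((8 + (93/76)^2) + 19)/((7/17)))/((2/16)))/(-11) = -217627/5054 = -43.06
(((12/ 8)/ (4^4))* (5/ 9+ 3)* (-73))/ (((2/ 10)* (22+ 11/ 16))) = -365/ 1089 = -0.34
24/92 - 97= -2225/23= -96.74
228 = 228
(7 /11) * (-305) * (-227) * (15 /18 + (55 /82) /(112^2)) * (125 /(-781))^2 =2782040796484375 /2957793603072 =940.58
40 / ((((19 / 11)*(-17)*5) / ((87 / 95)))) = -0.25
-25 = -25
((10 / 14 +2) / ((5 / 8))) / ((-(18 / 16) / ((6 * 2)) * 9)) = -4864 / 945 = -5.15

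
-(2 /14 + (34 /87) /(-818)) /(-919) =35464 /228905439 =0.00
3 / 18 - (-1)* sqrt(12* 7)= 1 / 6 + 2* sqrt(21)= 9.33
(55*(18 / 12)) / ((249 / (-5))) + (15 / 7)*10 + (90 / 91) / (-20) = 148964 / 7553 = 19.72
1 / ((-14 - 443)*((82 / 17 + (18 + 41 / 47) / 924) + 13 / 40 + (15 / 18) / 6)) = -22148280 / 53724733087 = -0.00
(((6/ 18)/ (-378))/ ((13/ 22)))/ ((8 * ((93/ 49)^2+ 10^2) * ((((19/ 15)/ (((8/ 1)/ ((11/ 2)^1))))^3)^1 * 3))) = -21952000/ 24154240068387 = -0.00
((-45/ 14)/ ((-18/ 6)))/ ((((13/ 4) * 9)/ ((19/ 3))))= 190/ 819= 0.23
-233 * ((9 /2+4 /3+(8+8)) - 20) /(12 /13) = -462.76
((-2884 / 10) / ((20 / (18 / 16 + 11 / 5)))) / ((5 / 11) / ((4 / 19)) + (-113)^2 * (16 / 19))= -0.00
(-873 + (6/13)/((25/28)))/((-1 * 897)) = 94519/97175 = 0.97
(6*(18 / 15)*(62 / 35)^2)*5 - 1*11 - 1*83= 23234 / 1225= 18.97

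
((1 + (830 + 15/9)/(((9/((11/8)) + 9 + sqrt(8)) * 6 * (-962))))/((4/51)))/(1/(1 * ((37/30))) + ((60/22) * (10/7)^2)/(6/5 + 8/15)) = 11290873 * sqrt(2)/2887889616 + 10074774039/3208766240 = 3.15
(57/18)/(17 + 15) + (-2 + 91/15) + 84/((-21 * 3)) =2719/960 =2.83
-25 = -25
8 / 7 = 1.14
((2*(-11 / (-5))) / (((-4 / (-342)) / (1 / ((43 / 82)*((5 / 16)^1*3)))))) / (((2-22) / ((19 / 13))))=-3907464 / 69875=-55.92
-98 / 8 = -49 / 4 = -12.25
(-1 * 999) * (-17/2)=16983/2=8491.50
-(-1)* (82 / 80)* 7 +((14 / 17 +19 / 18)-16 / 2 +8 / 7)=2.20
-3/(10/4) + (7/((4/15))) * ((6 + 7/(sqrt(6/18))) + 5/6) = 7127/40 + 735 * sqrt(3)/4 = 496.44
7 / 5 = 1.40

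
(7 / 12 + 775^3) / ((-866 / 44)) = -61443937577 / 2598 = -23650476.36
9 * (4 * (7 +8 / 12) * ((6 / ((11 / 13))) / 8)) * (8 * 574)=12357072 / 11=1123370.18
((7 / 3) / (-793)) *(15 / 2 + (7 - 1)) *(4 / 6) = -21 / 793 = -0.03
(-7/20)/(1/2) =-7/10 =-0.70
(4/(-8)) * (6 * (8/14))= -12/7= -1.71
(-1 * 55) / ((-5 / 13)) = 143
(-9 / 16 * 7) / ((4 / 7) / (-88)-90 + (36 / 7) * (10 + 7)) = 4851 / 3176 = 1.53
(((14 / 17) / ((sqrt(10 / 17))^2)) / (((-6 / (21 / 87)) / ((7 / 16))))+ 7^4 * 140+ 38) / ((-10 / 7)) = -32757181919 / 139200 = -235324.58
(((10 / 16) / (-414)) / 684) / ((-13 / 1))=5 / 29450304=0.00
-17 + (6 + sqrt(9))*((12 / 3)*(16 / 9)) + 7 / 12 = 571 / 12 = 47.58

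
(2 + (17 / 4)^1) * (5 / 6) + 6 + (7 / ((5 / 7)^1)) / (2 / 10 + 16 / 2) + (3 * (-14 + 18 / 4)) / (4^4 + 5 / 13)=13438231 / 1093224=12.29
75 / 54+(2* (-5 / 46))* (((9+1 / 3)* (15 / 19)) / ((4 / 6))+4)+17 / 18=-1231 / 1311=-0.94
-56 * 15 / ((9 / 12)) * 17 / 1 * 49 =-932960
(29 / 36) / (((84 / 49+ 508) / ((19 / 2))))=3857 / 256896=0.02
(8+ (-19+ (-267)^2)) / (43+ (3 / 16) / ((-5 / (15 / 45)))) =5702240 / 3439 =1658.11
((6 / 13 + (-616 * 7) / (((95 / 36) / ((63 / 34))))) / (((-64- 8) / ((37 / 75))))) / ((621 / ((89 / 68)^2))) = 3104555575613 / 54258503832000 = 0.06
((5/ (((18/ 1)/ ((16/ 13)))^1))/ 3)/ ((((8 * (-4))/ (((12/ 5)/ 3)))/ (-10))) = 10/ 351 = 0.03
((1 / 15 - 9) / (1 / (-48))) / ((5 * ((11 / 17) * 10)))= 18224 / 1375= 13.25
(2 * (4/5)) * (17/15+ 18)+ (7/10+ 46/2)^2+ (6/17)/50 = 3020783/5100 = 592.31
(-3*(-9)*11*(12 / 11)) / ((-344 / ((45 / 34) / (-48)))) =0.03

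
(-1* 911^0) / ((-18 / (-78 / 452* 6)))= -13 / 226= -0.06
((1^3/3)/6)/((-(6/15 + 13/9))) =-5/166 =-0.03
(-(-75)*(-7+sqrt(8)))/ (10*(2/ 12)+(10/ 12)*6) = -315/ 4+45*sqrt(2)/ 2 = -46.93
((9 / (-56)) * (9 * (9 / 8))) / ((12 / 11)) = -2673 / 1792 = -1.49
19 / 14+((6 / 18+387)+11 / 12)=10909 / 28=389.61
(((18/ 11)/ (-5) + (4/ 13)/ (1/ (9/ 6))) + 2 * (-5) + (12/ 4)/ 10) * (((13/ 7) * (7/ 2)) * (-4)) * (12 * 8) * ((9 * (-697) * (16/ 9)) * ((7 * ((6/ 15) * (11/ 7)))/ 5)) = -29289255936/ 125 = -234314047.49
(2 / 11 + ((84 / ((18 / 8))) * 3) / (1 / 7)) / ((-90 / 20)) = -17252 / 99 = -174.26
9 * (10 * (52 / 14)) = 334.29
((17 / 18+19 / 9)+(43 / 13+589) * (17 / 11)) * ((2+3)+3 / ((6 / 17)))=644745 / 52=12398.94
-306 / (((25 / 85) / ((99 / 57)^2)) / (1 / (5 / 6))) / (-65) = 33989868 / 586625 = 57.94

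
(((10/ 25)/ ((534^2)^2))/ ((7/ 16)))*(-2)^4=32/ 177874253235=0.00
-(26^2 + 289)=-965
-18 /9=-2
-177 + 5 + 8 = -164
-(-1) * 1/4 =1/4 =0.25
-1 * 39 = -39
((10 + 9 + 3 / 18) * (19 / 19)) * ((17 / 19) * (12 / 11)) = 3910 / 209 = 18.71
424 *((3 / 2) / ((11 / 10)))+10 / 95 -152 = 89094 / 209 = 426.29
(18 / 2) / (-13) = -9 / 13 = -0.69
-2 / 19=-0.11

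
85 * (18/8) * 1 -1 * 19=689/4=172.25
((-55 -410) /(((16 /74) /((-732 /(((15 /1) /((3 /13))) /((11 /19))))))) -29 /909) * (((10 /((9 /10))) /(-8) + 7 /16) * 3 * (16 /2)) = -862604878027 /2694276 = -320162.03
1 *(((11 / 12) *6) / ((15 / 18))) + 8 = 73 / 5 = 14.60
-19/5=-3.80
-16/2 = -8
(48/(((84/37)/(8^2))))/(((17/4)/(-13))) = -492544/119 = -4139.03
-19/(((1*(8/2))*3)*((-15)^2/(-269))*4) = 5111/10800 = 0.47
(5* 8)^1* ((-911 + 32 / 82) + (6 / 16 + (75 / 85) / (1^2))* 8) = -25107360 / 697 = -36022.04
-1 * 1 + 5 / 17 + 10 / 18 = -0.15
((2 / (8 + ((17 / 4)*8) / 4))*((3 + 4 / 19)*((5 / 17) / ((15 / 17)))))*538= 131272 / 1881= 69.79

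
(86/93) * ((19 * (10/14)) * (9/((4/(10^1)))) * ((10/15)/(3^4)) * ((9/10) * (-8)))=-32680/1953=-16.73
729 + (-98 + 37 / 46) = 631.80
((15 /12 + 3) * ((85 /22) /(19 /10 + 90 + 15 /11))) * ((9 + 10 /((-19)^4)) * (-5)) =-42370976375 /5347852556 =-7.92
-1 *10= -10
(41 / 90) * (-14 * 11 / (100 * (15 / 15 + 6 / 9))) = -3157 / 7500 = -0.42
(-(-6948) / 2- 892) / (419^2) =0.01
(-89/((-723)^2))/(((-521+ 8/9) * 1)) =89/271877161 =0.00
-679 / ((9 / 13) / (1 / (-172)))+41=72295 / 1548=46.70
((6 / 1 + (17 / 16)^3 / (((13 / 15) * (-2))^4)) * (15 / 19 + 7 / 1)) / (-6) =-141578807879 / 17781850112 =-7.96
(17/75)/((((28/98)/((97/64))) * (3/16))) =11543/1800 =6.41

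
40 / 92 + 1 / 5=73 / 115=0.63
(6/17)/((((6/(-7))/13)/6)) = -546/17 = -32.12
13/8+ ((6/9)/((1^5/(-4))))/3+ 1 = 125/72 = 1.74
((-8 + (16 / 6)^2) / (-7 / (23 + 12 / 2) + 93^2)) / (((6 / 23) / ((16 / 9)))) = -21344 / 30473901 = -0.00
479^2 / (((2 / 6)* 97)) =688323 / 97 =7096.11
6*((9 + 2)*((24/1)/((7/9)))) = 14256/7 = 2036.57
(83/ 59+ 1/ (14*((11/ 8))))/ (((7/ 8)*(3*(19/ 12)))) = 212064/ 604219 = 0.35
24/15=1.60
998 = 998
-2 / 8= -1 / 4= -0.25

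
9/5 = 1.80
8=8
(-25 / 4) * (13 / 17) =-325 / 68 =-4.78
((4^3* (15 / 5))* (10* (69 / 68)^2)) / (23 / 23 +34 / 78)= 2785185 / 2023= 1376.76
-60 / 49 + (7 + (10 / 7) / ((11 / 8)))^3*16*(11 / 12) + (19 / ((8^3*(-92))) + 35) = 44885964058393 / 5864871936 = 7653.36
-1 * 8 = -8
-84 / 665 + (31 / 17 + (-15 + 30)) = 26966 / 1615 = 16.70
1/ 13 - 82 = -1065/ 13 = -81.92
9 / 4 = 2.25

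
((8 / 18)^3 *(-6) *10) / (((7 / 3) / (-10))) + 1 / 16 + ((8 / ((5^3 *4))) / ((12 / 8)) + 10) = 37022971 / 1134000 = 32.65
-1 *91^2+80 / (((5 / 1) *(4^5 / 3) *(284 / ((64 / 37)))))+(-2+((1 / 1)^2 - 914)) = -96631565 / 10508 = -9196.00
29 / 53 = 0.55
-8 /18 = -4 /9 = -0.44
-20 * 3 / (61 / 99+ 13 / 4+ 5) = -6.77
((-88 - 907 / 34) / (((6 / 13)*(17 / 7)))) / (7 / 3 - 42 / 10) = 253435 / 4624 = 54.81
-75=-75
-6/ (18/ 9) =-3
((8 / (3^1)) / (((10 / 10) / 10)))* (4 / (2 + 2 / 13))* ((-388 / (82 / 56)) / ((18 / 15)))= -4035200 / 369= -10935.50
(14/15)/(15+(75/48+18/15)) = 32/609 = 0.05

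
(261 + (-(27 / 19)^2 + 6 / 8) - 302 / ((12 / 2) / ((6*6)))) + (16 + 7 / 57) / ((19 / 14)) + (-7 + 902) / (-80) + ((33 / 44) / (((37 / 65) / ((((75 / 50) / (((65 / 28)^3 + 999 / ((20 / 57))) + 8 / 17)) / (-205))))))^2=-21755333010346598470286653336525 / 14021433694024937724580099248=-1551.58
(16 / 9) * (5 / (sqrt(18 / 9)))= 40 * sqrt(2) / 9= 6.29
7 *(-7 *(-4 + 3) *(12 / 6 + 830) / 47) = 40768 / 47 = 867.40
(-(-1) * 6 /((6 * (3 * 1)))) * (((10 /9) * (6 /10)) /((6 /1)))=1 /27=0.04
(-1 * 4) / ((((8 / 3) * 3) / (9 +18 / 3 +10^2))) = -115 / 2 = -57.50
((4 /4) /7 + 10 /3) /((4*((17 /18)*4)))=219 /952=0.23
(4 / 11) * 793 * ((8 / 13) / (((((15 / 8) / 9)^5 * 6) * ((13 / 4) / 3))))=31086084096 / 446875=69563.27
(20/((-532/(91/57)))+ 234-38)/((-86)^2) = 212203/8009868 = 0.03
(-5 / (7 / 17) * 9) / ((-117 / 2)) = 170 / 91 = 1.87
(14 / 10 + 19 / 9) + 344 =15638 / 45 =347.51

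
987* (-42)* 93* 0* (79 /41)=0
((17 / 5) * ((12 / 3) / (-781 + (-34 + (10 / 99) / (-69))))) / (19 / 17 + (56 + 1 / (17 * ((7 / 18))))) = -7896636 / 27100699375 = -0.00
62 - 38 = 24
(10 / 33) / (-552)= -5 / 9108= -0.00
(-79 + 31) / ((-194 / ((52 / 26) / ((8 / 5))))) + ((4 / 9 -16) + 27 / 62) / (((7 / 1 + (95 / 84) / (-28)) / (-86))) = 27635199478 / 147664749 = 187.15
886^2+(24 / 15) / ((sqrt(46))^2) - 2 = 90274314 / 115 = 784994.03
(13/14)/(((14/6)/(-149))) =-5811/98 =-59.30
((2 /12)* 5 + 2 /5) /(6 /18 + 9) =37 /280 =0.13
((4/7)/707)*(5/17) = 0.00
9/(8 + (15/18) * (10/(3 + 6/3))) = 27/29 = 0.93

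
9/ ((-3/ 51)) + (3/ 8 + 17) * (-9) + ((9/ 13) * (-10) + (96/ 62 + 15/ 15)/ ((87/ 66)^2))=-314.83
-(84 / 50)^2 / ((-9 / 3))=588 / 625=0.94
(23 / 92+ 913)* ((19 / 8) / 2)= 69407 / 64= 1084.48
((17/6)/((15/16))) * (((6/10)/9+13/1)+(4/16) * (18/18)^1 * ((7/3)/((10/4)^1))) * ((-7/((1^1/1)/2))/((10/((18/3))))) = -126616/375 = -337.64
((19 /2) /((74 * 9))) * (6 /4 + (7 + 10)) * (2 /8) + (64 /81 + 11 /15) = 20599 /12960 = 1.59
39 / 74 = 0.53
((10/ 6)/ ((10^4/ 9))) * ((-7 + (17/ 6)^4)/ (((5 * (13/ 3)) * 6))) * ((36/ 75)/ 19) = 0.00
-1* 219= -219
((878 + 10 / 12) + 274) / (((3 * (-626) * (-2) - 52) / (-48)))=-6917 / 463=-14.94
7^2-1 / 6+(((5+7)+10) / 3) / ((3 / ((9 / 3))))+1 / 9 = 1013 / 18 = 56.28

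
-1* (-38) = 38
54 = 54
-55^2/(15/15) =-3025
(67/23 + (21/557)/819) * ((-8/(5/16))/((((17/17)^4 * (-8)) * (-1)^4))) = 23287424/2498145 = 9.32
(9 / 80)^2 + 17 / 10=10961 / 6400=1.71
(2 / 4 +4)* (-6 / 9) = -3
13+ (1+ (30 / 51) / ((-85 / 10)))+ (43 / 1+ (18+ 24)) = 28591 / 289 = 98.93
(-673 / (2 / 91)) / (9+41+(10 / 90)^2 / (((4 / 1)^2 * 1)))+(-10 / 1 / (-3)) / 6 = -356845171 / 583209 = -611.86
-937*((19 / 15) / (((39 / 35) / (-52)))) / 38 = 13118 / 9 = 1457.56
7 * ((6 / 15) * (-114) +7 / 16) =-25291 / 80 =-316.14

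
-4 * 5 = -20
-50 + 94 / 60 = -1453 / 30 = -48.43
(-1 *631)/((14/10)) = -3155/7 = -450.71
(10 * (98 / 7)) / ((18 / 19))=1330 / 9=147.78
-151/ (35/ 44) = -6644/ 35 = -189.83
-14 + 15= 1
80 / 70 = 1.14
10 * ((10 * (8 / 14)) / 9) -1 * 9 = -167 / 63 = -2.65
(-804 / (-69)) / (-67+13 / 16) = -4288 / 24357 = -0.18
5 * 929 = 4645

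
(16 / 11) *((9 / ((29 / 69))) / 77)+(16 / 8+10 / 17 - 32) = -12112588 / 417571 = -29.01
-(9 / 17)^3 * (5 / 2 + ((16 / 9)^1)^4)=-163877 / 88434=-1.85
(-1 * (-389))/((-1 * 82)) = -389/82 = -4.74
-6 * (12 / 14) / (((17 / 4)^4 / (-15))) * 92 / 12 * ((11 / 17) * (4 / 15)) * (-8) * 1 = -24870912 / 9938999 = -2.50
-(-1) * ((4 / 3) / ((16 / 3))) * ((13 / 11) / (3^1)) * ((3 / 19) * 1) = 13 / 836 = 0.02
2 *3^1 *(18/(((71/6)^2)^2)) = 139968/25411681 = 0.01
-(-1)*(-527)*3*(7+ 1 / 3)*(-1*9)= 104346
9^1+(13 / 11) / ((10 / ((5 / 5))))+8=1883 / 110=17.12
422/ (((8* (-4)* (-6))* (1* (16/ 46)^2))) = 18.17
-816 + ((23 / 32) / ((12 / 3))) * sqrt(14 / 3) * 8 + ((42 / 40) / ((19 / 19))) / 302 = -4928619 / 6040 + 23 * sqrt(42) / 48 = -812.89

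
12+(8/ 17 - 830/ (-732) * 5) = 18.14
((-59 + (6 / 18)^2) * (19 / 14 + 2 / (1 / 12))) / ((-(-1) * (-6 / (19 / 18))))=1787425 / 6804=262.70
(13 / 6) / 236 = 13 / 1416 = 0.01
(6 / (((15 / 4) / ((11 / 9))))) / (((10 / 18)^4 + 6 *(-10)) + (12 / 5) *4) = -64152 / 1650247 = -0.04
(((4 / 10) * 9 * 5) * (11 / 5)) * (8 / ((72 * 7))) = 22 / 35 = 0.63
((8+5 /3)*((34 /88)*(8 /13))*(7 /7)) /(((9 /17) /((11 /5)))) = 16762 /1755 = 9.55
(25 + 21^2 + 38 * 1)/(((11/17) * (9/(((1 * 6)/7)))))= 816/11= 74.18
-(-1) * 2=2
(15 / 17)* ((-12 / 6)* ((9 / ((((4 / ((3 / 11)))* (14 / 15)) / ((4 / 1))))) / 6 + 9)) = -2565 / 154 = -16.66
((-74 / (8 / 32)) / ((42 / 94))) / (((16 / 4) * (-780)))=0.21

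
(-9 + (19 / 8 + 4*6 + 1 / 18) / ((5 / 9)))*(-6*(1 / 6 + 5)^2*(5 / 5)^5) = -1482823 / 240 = -6178.43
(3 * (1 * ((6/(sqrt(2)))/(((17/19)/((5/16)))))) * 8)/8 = 855 * sqrt(2)/272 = 4.45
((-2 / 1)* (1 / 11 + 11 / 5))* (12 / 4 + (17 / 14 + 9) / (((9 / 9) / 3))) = -8478 / 55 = -154.15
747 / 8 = 93.38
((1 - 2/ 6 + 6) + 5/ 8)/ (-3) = -175/ 72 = -2.43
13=13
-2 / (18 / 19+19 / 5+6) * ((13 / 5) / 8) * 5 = -1235 / 4084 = -0.30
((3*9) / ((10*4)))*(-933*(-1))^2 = 23503203 / 40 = 587580.08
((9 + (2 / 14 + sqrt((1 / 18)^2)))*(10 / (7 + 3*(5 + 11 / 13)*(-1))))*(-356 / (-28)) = -6704815 / 60417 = -110.98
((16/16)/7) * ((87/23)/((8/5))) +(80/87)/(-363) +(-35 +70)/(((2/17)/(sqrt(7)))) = 13634695/40676328 +595 * sqrt(7)/2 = 787.45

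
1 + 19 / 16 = 35 / 16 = 2.19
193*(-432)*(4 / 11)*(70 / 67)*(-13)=303488640 / 737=411789.20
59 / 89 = 0.66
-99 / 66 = -3 / 2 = -1.50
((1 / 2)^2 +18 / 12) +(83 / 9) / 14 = 607 / 252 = 2.41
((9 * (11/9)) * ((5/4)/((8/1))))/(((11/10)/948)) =5925/4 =1481.25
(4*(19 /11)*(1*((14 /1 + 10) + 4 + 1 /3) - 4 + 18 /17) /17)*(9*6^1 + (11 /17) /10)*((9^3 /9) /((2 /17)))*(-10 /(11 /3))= -36635417910 /34969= -1047654.15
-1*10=-10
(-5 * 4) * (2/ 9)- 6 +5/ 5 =-85/ 9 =-9.44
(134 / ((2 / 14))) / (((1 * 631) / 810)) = 759780 / 631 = 1204.09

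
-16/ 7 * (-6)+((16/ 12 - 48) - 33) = -1385/ 21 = -65.95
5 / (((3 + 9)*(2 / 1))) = 5 / 24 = 0.21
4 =4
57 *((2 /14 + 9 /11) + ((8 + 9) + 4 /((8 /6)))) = 91998 /77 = 1194.78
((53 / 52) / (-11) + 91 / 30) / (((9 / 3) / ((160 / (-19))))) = -201848 / 24453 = -8.25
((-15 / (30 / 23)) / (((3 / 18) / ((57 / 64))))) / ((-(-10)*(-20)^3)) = 3933 / 5120000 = 0.00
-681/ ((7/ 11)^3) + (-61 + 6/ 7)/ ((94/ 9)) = -85388295/ 32242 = -2648.36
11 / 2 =5.50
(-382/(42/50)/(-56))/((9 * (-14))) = -4775/74088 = -0.06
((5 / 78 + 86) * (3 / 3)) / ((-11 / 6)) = -6713 / 143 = -46.94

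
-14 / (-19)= 14 / 19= 0.74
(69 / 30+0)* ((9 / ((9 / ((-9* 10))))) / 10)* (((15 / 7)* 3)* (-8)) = 7452 / 7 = 1064.57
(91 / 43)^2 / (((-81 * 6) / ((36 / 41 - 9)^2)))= -11336689 / 18649014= -0.61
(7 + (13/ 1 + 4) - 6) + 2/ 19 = 344/ 19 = 18.11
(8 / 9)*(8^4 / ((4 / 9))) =8192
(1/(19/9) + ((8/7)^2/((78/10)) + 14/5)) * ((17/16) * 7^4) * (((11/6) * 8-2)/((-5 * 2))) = -520392593/46800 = -11119.50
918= 918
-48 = -48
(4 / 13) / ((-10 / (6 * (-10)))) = 1.85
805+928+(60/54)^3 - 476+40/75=4588709/3645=1258.91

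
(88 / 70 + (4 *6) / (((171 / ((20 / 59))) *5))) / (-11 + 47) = 37273 / 1059345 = 0.04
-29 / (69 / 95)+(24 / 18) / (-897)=-107449 / 2691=-39.93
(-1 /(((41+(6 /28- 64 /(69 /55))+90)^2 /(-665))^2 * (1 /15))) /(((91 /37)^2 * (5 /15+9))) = -17290742644733071500 /6088190019574934943529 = -0.00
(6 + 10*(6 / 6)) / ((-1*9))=-16 / 9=-1.78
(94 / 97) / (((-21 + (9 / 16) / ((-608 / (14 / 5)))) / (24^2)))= -438927360 / 16515317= -26.58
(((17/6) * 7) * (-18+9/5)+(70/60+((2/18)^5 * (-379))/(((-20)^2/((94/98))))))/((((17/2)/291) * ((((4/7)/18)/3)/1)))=-35939437071701/34700400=-1035706.71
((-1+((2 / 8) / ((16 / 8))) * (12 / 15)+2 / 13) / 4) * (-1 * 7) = 679 / 520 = 1.31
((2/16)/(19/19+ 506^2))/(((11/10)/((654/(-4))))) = -0.00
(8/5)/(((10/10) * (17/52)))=416/85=4.89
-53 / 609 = -0.09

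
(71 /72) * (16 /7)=142 /63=2.25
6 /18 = 1 /3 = 0.33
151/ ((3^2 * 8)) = 151/ 72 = 2.10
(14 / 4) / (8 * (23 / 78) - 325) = -0.01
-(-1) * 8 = 8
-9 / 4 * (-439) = 3951 / 4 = 987.75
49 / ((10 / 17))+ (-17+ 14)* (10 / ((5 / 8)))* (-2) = 1793 / 10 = 179.30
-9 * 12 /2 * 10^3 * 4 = -216000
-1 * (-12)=12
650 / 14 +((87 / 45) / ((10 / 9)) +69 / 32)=281819 / 5600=50.32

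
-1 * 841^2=-707281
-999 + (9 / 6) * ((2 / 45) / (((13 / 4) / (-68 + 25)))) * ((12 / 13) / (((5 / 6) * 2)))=-4222839 / 4225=-999.49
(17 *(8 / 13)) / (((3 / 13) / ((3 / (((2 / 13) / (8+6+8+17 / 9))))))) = 190060 / 9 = 21117.78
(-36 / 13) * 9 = -324 / 13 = -24.92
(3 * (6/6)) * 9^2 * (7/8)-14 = 198.62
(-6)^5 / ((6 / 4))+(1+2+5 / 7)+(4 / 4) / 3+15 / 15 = -108758 / 21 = -5178.95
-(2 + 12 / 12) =-3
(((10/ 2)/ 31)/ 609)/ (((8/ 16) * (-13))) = -10/ 245427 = -0.00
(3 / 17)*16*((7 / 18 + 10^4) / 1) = 1440056 / 51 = 28236.39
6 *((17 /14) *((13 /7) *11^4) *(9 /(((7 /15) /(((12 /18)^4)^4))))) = 1060261396480 /182284263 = 5816.53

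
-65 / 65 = -1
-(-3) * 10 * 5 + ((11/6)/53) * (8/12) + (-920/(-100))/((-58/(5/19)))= 39419140/262827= 149.98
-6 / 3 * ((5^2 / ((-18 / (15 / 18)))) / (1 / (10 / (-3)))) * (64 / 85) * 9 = -8000 / 153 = -52.29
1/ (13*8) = 0.01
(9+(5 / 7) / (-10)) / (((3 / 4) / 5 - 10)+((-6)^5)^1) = -1250 / 1090019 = -0.00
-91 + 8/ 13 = -1175/ 13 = -90.38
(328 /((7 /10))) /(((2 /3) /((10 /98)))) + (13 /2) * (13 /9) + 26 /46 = 11597903 /142002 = 81.67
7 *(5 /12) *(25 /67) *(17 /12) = 14875 /9648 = 1.54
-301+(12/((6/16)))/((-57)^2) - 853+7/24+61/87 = -869092495/753768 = -1153.00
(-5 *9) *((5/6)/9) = -25/6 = -4.17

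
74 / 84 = 37 / 42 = 0.88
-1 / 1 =-1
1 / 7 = 0.14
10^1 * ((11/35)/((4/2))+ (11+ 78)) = 6241/7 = 891.57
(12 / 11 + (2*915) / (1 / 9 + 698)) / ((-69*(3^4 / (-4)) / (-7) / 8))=-0.15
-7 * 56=-392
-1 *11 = -11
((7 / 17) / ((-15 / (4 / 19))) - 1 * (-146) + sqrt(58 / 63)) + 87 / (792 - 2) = sqrt(406) / 21 + 111844339 / 765510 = 147.06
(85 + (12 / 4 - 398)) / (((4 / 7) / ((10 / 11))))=-5425 / 11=-493.18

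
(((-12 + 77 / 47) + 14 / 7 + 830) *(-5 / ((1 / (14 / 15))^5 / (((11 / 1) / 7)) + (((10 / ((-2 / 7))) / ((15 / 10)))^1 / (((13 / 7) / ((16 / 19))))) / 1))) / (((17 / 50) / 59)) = 71343363376084800 / 968914509839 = 73632.26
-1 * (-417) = 417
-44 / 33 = -1.33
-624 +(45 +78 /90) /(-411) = -3847648 /6165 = -624.11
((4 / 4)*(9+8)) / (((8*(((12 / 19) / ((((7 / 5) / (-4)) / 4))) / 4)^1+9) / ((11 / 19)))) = -1309 / 723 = -1.81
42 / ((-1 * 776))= -21 / 388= -0.05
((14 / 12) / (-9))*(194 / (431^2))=-679 / 5015547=-0.00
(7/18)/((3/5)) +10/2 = 305/54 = 5.65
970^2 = 940900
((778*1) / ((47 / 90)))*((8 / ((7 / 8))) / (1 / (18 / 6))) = 13443840 / 329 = 40862.74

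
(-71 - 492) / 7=-563 / 7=-80.43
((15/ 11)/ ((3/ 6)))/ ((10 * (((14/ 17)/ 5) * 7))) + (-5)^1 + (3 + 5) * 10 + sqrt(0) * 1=75.24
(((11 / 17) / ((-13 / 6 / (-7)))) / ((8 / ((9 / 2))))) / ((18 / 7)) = 1617 / 3536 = 0.46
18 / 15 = 6 / 5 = 1.20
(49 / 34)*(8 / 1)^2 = 92.24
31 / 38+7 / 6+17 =18.98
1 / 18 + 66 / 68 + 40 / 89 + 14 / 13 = 451847 / 177021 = 2.55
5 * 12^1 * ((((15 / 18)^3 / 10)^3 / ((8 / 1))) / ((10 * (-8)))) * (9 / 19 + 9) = -78125 / 453869568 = -0.00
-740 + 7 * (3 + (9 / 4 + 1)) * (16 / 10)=-670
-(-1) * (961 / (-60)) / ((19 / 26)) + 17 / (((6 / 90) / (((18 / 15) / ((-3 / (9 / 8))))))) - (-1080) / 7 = 140593 / 7980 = 17.62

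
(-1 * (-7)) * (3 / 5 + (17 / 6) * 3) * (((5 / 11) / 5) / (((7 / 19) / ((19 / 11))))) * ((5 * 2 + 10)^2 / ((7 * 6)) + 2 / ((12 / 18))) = 1234259 / 3630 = 340.02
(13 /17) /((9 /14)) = 182 /153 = 1.19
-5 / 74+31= 2289 / 74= 30.93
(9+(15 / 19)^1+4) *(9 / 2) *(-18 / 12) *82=-145017 / 19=-7632.47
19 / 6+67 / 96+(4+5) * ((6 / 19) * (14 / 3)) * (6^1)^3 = 5232521 / 1824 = 2868.71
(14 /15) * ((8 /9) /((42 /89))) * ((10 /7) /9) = 1424 /5103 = 0.28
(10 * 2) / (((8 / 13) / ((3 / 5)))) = 39 / 2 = 19.50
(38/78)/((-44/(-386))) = 3667/858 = 4.27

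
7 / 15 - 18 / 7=-221 / 105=-2.10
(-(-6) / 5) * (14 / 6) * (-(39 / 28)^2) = -1521 / 280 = -5.43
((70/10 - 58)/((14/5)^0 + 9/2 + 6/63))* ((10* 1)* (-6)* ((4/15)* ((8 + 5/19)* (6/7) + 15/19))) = 5126112/4465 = 1148.07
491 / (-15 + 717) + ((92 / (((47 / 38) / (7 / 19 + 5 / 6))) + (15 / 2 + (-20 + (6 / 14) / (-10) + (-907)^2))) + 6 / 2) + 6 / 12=475040215282 / 577395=822730.05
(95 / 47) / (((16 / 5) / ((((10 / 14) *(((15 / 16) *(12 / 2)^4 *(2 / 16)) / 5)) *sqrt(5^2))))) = 2885625 / 42112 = 68.52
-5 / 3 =-1.67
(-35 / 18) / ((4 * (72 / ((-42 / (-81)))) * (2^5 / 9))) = -245 / 248832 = -0.00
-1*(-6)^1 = 6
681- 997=-316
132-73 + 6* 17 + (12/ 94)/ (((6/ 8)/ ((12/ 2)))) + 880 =48975/ 47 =1042.02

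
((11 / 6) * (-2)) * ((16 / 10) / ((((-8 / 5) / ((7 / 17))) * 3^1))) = 0.50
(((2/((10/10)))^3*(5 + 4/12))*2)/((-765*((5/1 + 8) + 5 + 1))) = -256/43605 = -0.01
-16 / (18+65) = -16 / 83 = -0.19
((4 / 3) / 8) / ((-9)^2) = 1 / 486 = 0.00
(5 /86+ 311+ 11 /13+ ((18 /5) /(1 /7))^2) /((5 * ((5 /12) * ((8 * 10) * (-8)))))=-79401279 /111800000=-0.71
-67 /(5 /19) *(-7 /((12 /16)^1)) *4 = 142576 /15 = 9505.07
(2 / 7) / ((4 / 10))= 5 / 7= 0.71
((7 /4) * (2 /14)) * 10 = 5 /2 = 2.50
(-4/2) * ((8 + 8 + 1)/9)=-34/9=-3.78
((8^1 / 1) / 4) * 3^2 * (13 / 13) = 18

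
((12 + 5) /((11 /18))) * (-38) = -11628 /11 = -1057.09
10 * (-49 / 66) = -245 / 33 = -7.42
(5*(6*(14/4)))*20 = 2100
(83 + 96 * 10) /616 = 149 /88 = 1.69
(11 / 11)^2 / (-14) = -1 / 14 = -0.07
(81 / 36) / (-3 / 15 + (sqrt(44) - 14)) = -3195 / 15764 - 225*sqrt(11) / 7882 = -0.30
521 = 521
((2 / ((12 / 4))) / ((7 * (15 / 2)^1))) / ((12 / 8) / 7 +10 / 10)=8 / 765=0.01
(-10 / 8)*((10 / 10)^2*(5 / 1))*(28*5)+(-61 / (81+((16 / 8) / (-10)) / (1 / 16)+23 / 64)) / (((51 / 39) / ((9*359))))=-132437465 / 47243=-2803.32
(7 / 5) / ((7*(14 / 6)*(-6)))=-1 / 70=-0.01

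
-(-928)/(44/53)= 12296/11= 1117.82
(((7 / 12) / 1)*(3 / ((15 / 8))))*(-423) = -394.80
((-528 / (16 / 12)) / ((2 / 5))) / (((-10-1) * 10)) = 9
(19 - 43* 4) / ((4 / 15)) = -2295 / 4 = -573.75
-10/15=-0.67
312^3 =30371328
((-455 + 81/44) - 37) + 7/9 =-193795/396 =-489.38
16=16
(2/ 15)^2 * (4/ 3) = 16/ 675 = 0.02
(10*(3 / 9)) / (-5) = -2 / 3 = -0.67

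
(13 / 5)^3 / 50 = 2197 / 6250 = 0.35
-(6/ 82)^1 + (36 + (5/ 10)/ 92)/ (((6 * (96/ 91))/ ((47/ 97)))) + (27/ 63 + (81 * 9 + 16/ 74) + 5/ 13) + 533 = 1796280125919787/ 1419185005056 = 1265.71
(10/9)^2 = 100/81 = 1.23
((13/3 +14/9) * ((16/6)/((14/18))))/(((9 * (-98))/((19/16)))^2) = 19133/522764928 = 0.00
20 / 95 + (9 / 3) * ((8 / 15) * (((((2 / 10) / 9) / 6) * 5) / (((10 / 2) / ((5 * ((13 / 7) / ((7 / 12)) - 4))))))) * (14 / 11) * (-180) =25244 / 4389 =5.75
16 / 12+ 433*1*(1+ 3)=5200 / 3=1733.33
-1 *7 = -7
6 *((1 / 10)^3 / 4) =3 / 2000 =0.00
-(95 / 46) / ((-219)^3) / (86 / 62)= 2945 / 20775841902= 0.00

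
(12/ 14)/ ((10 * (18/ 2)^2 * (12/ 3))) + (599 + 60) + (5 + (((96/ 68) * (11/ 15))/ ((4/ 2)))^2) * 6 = 3772170041/ 5462100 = 690.61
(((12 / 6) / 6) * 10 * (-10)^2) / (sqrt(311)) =1000 * sqrt(311) / 933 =18.90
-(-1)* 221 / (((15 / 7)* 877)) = 1547 / 13155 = 0.12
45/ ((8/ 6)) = 135/ 4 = 33.75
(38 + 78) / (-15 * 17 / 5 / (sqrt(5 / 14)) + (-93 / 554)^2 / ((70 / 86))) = -45510546840395840 * sqrt(70) / 280125216343704477 - 51491720864080 / 93375072114568159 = -1.36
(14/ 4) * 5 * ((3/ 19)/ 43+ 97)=1386910/ 817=1697.56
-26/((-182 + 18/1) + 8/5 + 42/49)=455/2827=0.16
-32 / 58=-16 / 29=-0.55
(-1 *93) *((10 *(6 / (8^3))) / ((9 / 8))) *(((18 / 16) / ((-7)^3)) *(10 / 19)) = 6975 / 417088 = 0.02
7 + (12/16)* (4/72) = 169/24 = 7.04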